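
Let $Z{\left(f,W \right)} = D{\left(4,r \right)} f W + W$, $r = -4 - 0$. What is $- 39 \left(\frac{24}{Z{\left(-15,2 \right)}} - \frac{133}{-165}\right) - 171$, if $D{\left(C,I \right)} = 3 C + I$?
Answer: $- \frac{1299206}{6545} \approx -198.5$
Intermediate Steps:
$r = -4$ ($r = -4 + 0 = -4$)
$D{\left(C,I \right)} = I + 3 C$
$Z{\left(f,W \right)} = W + 8 W f$ ($Z{\left(f,W \right)} = \left(-4 + 3 \cdot 4\right) f W + W = \left(-4 + 12\right) f W + W = 8 f W + W = 8 W f + W = W + 8 W f$)
$- 39 \left(\frac{24}{Z{\left(-15,2 \right)}} - \frac{133}{-165}\right) - 171 = - 39 \left(\frac{24}{2 \left(1 + 8 \left(-15\right)\right)} - \frac{133}{-165}\right) - 171 = - 39 \left(\frac{24}{2 \left(1 - 120\right)} - - \frac{133}{165}\right) - 171 = - 39 \left(\frac{24}{2 \left(-119\right)} + \frac{133}{165}\right) - 171 = - 39 \left(\frac{24}{-238} + \frac{133}{165}\right) - 171 = - 39 \left(24 \left(- \frac{1}{238}\right) + \frac{133}{165}\right) - 171 = - 39 \left(- \frac{12}{119} + \frac{133}{165}\right) - 171 = \left(-39\right) \frac{13847}{19635} - 171 = - \frac{180011}{6545} - 171 = - \frac{1299206}{6545}$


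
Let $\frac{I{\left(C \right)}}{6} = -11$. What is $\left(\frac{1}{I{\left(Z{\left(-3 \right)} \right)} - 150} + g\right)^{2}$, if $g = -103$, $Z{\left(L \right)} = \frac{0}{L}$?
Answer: $\frac{495018001}{46656} \approx 10610.0$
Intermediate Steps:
$Z{\left(L \right)} = 0$
$I{\left(C \right)} = -66$ ($I{\left(C \right)} = 6 \left(-11\right) = -66$)
$\left(\frac{1}{I{\left(Z{\left(-3 \right)} \right)} - 150} + g\right)^{2} = \left(\frac{1}{-66 - 150} - 103\right)^{2} = \left(\frac{1}{-216} - 103\right)^{2} = \left(- \frac{1}{216} - 103\right)^{2} = \left(- \frac{22249}{216}\right)^{2} = \frac{495018001}{46656}$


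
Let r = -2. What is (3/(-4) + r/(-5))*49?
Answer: -343/20 ≈ -17.150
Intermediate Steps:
(3/(-4) + r/(-5))*49 = (3/(-4) - 2/(-5))*49 = (3*(-¼) - 2*(-⅕))*49 = (-¾ + ⅖)*49 = -7/20*49 = -343/20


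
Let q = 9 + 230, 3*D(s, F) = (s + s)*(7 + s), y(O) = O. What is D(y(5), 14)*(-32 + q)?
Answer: 8280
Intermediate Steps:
D(s, F) = 2*s*(7 + s)/3 (D(s, F) = ((s + s)*(7 + s))/3 = ((2*s)*(7 + s))/3 = (2*s*(7 + s))/3 = 2*s*(7 + s)/3)
q = 239
D(y(5), 14)*(-32 + q) = ((2/3)*5*(7 + 5))*(-32 + 239) = ((2/3)*5*12)*207 = 40*207 = 8280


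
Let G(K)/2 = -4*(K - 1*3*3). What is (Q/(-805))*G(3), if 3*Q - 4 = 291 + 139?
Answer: -992/115 ≈ -8.6261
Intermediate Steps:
Q = 434/3 (Q = 4/3 + (291 + 139)/3 = 4/3 + (⅓)*430 = 4/3 + 430/3 = 434/3 ≈ 144.67)
G(K) = 72 - 8*K (G(K) = 2*(-4*(K - 1*3*3)) = 2*(-4*(K - 3*3)) = 2*(-4*(K - 9)) = 2*(-4*(-9 + K)) = 2*(36 - 4*K) = 72 - 8*K)
(Q/(-805))*G(3) = ((434/3)/(-805))*(72 - 8*3) = ((434/3)*(-1/805))*(72 - 24) = -62/345*48 = -992/115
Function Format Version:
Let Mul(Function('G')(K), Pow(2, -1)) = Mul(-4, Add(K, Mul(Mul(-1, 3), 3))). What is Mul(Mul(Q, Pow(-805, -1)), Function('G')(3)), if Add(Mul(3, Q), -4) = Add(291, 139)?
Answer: Rational(-992, 115) ≈ -8.6261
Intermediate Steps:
Q = Rational(434, 3) (Q = Add(Rational(4, 3), Mul(Rational(1, 3), Add(291, 139))) = Add(Rational(4, 3), Mul(Rational(1, 3), 430)) = Add(Rational(4, 3), Rational(430, 3)) = Rational(434, 3) ≈ 144.67)
Function('G')(K) = Add(72, Mul(-8, K)) (Function('G')(K) = Mul(2, Mul(-4, Add(K, Mul(Mul(-1, 3), 3)))) = Mul(2, Mul(-4, Add(K, Mul(-3, 3)))) = Mul(2, Mul(-4, Add(K, -9))) = Mul(2, Mul(-4, Add(-9, K))) = Mul(2, Add(36, Mul(-4, K))) = Add(72, Mul(-8, K)))
Mul(Mul(Q, Pow(-805, -1)), Function('G')(3)) = Mul(Mul(Rational(434, 3), Pow(-805, -1)), Add(72, Mul(-8, 3))) = Mul(Mul(Rational(434, 3), Rational(-1, 805)), Add(72, -24)) = Mul(Rational(-62, 345), 48) = Rational(-992, 115)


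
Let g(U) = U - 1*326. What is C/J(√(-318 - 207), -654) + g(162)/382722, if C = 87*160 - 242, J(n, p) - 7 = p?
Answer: -2617488812/123810567 ≈ -21.141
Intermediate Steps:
g(U) = -326 + U (g(U) = U - 326 = -326 + U)
J(n, p) = 7 + p
C = 13678 (C = 13920 - 242 = 13678)
C/J(√(-318 - 207), -654) + g(162)/382722 = 13678/(7 - 654) + (-326 + 162)/382722 = 13678/(-647) - 164*1/382722 = 13678*(-1/647) - 82/191361 = -13678/647 - 82/191361 = -2617488812/123810567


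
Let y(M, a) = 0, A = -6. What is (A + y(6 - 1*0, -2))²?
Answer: 36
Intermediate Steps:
(A + y(6 - 1*0, -2))² = (-6 + 0)² = (-6)² = 36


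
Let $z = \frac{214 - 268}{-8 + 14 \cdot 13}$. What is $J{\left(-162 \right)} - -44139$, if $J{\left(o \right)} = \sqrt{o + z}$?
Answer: $44139 + \frac{3 i \sqrt{15167}}{29} \approx 44139.0 + 12.74 i$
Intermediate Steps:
$z = - \frac{9}{29}$ ($z = - \frac{54}{-8 + 182} = - \frac{54}{174} = \left(-54\right) \frac{1}{174} = - \frac{9}{29} \approx -0.31034$)
$J{\left(o \right)} = \sqrt{- \frac{9}{29} + o}$ ($J{\left(o \right)} = \sqrt{o - \frac{9}{29}} = \sqrt{- \frac{9}{29} + o}$)
$J{\left(-162 \right)} - -44139 = \frac{\sqrt{-261 + 841 \left(-162\right)}}{29} - -44139 = \frac{\sqrt{-261 - 136242}}{29} + 44139 = \frac{\sqrt{-136503}}{29} + 44139 = \frac{3 i \sqrt{15167}}{29} + 44139 = 44139 + \frac{3 i \sqrt{15167}}{29}$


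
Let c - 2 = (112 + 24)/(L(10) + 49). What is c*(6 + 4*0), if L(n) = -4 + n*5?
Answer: 1956/95 ≈ 20.589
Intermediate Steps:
L(n) = -4 + 5*n
c = 326/95 (c = 2 + (112 + 24)/((-4 + 5*10) + 49) = 2 + 136/((-4 + 50) + 49) = 2 + 136/(46 + 49) = 2 + 136/95 = 326/95 ≈ 3.4316)
c*(6 + 4*0) = 326*(6 + 4*0)/95 = 326*(6 + 0)/95 = (326/95)*6 = 1956/95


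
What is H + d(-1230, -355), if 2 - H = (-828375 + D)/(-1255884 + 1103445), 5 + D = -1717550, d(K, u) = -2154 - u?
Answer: -276478813/152439 ≈ -1813.7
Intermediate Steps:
D = -1717555 (D = -5 - 1717550 = -1717555)
H = -2241052/152439 (H = 2 - (-828375 - 1717555)/(-1255884 + 1103445) = 2 - (-2545930)/(-152439) = 2 - (-2545930)*(-1)/152439 = 2 - 1*2545930/152439 = 2 - 2545930/152439 = -2241052/152439 ≈ -14.701)
H + d(-1230, -355) = -2241052/152439 + (-2154 - 1*(-355)) = -2241052/152439 + (-2154 + 355) = -2241052/152439 - 1799 = -276478813/152439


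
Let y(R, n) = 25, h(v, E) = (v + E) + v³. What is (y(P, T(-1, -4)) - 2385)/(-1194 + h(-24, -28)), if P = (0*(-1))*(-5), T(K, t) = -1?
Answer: 236/1507 ≈ 0.15660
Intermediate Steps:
h(v, E) = E + v + v³ (h(v, E) = (E + v) + v³ = E + v + v³)
P = 0 (P = 0*(-5) = 0)
(y(P, T(-1, -4)) - 2385)/(-1194 + h(-24, -28)) = (25 - 2385)/(-1194 + (-28 - 24 + (-24)³)) = -2360/(-1194 + (-28 - 24 - 13824)) = -2360/(-1194 - 13876) = -2360/(-15070) = -2360*(-1/15070) = 236/1507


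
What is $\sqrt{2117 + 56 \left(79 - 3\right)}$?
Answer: $\sqrt{6373} \approx 79.831$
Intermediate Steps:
$\sqrt{2117 + 56 \left(79 - 3\right)} = \sqrt{2117 + 56 \cdot 76} = \sqrt{2117 + 4256} = \sqrt{6373}$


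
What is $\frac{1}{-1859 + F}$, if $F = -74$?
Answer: $- \frac{1}{1933} \approx -0.00051733$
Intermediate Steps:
$\frac{1}{-1859 + F} = \frac{1}{-1859 - 74} = \frac{1}{-1933} = - \frac{1}{1933}$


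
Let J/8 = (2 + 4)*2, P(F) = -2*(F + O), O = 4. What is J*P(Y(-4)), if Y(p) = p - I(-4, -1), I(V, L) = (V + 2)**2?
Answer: 768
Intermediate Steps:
I(V, L) = (2 + V)**2
Y(p) = -4 + p (Y(p) = p - (2 - 4)**2 = p - 1*(-2)**2 = p - 1*4 = p - 4 = -4 + p)
P(F) = -8 - 2*F (P(F) = -2*(F + 4) = -2*(4 + F) = -8 - 2*F)
J = 96 (J = 8*((2 + 4)*2) = 8*(6*2) = 8*12 = 96)
J*P(Y(-4)) = 96*(-8 - 2*(-4 - 4)) = 96*(-8 - 2*(-8)) = 96*(-8 + 16) = 96*8 = 768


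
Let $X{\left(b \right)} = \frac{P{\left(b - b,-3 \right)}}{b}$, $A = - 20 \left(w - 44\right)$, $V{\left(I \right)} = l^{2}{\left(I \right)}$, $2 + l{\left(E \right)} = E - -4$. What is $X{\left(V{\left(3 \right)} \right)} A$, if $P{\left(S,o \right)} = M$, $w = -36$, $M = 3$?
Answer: $192$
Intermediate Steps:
$l{\left(E \right)} = 2 + E$ ($l{\left(E \right)} = -2 + \left(E - -4\right) = -2 + \left(E + 4\right) = -2 + \left(4 + E\right) = 2 + E$)
$P{\left(S,o \right)} = 3$
$V{\left(I \right)} = \left(2 + I\right)^{2}$
$A = 1600$ ($A = - 20 \left(-36 - 44\right) = \left(-20\right) \left(-80\right) = 1600$)
$X{\left(b \right)} = \frac{3}{b}$
$X{\left(V{\left(3 \right)} \right)} A = \frac{3}{\left(2 + 3\right)^{2}} \cdot 1600 = \frac{3}{5^{2}} \cdot 1600 = \frac{3}{25} \cdot 1600 = 192$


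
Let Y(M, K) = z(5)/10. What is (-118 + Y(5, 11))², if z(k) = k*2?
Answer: 13689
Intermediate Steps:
z(k) = 2*k
Y(M, K) = 1 (Y(M, K) = (2*5)/10 = 10*(⅒) = 1)
(-118 + Y(5, 11))² = (-118 + 1)² = (-117)² = 13689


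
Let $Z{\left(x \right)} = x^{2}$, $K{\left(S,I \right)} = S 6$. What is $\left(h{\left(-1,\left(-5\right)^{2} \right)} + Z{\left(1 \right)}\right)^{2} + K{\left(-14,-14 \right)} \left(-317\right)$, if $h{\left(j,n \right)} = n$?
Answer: $27304$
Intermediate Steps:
$K{\left(S,I \right)} = 6 S$
$\left(h{\left(-1,\left(-5\right)^{2} \right)} + Z{\left(1 \right)}\right)^{2} + K{\left(-14,-14 \right)} \left(-317\right) = \left(\left(-5\right)^{2} + 1^{2}\right)^{2} + 6 \left(-14\right) \left(-317\right) = \left(25 + 1\right)^{2} - -26628 = 26^{2} + 26628 = 676 + 26628 = 27304$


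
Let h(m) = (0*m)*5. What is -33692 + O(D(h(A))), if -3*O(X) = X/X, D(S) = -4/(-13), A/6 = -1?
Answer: -101077/3 ≈ -33692.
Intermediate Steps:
A = -6 (A = 6*(-1) = -6)
h(m) = 0 (h(m) = 0*5 = 0)
D(S) = 4/13 (D(S) = -4*(-1/13) = 4/13)
O(X) = -⅓ (O(X) = -X/(3*X) = -⅓*1 = -⅓)
-33692 + O(D(h(A))) = -33692 - ⅓ = -101077/3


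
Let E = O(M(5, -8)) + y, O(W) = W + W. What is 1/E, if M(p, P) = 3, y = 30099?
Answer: 1/30105 ≈ 3.3217e-5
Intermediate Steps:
O(W) = 2*W
E = 30105 (E = 2*3 + 30099 = 6 + 30099 = 30105)
1/E = 1/30105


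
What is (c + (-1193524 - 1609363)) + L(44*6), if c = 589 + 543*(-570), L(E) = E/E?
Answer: -3111807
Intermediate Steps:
L(E) = 1
c = -308921 (c = 589 - 309510 = -308921)
(c + (-1193524 - 1609363)) + L(44*6) = (-308921 + (-1193524 - 1609363)) + 1 = (-308921 - 2802887) + 1 = -3111808 + 1 = -3111807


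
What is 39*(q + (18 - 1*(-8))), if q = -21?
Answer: 195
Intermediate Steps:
39*(q + (18 - 1*(-8))) = 39*(-21 + (18 - 1*(-8))) = 39*(-21 + (18 + 8)) = 39*(-21 + 26) = 39*5 = 195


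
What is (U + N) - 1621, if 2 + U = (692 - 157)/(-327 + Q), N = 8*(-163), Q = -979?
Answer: -3823197/1306 ≈ -2927.4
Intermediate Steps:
N = -1304
U = -3147/1306 (U = -2 + (692 - 157)/(-327 - 979) = -2 + 535/(-1306) = -2 + 535*(-1/1306) = -2 - 535/1306 = -3147/1306 ≈ -2.4096)
(U + N) - 1621 = (-3147/1306 - 1304) - 1621 = -1706171/1306 - 1621 = -3823197/1306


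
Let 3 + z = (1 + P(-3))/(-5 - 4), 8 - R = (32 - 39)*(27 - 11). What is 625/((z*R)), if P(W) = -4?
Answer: -125/64 ≈ -1.9531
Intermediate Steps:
R = 120 (R = 8 - (32 - 39)*(27 - 11) = 8 - (-7)*16 = 8 - 1*(-112) = 8 + 112 = 120)
z = -8/3 (z = -3 + (1 - 4)/(-5 - 4) = -3 - 3/(-9) = -3 - 3*(-1/9) = -3 + 1/3 = -8/3 ≈ -2.6667)
625/((z*R)) = 625/((-8/3*120)) = 625/(-320) = 625*(-1/320) = -125/64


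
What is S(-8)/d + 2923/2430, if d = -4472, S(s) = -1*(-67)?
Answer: 6454423/5433480 ≈ 1.1879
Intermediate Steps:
S(s) = 67
S(-8)/d + 2923/2430 = 67/(-4472) + 2923/2430 = 67*(-1/4472) + 2923*(1/2430) = -67/4472 + 2923/2430 = 6454423/5433480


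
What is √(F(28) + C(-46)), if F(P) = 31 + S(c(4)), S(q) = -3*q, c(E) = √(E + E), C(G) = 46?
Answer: √(77 - 6*√2) ≈ 8.2774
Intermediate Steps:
c(E) = √2*√E (c(E) = √(2*E) = √2*√E)
F(P) = 31 - 6*√2 (F(P) = 31 - 3*√2*√4 = 31 - 3*√2*2 = 31 - 6*√2)
√(F(28) + C(-46)) = √((31 - 6*√2) + 46) = √(77 - 6*√2)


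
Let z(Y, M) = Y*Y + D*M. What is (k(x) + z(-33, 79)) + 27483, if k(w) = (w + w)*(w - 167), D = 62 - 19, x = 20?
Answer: 26089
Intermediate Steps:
D = 43
k(w) = 2*w*(-167 + w) (k(w) = (2*w)*(-167 + w) = 2*w*(-167 + w))
z(Y, M) = Y² + 43*M (z(Y, M) = Y*Y + 43*M = Y² + 43*M)
(k(x) + z(-33, 79)) + 27483 = (2*20*(-167 + 20) + ((-33)² + 43*79)) + 27483 = (2*20*(-147) + (1089 + 3397)) + 27483 = (-5880 + 4486) + 27483 = -1394 + 27483 = 26089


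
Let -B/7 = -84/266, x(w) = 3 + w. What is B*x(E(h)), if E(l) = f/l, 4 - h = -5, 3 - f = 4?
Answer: 364/57 ≈ 6.3860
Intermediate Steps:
f = -1 (f = 3 - 1*4 = 3 - 4 = -1)
h = 9 (h = 4 - 1*(-5) = 4 + 5 = 9)
E(l) = -1/l
B = 42/19 (B = -(-588)/266 = -7*(-6/19) = 42/19 ≈ 2.2105)
B*x(E(h)) = 42*(3 - 1/9)/19 = (42/19)*(26/9) = 364/57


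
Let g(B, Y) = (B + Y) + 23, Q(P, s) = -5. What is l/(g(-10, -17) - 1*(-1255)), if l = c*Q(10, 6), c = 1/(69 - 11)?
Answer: -5/72558 ≈ -6.8910e-5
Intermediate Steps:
g(B, Y) = 23 + B + Y
c = 1/58 ≈ 0.017241
l = -5/58 (l = (1/58)*(-5) = -5/58 ≈ -0.086207)
l/(g(-10, -17) - 1*(-1255)) = -5/(58*((23 - 10 - 17) - 1*(-1255))) = -5/(58*(-4 + 1255)) = -5/58/1251 = -5/58*1/1251 = -5/72558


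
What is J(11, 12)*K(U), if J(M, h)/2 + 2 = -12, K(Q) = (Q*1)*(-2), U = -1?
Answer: -56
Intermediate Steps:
K(Q) = -2*Q (K(Q) = Q*(-2) = -2*Q)
J(M, h) = -28 (J(M, h) = -4 + 2*(-12) = -4 - 24 = -28)
J(11, 12)*K(U) = -(-56)*(-1) = -28*2 = -56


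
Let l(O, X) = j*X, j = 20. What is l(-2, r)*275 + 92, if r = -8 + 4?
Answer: -21908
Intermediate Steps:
r = -4
l(O, X) = 20*X
l(-2, r)*275 + 92 = (20*(-4))*275 + 92 = -80*275 + 92 = -22000 + 92 = -21908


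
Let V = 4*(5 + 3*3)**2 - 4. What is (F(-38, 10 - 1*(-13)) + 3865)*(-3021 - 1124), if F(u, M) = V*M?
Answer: -90381725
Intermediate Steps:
V = 780 (V = 4*(5 + 9)**2 - 4 = 4*14**2 - 4 = 4*196 - 4 = 784 - 4 = 780)
F(u, M) = 780*M
(F(-38, 10 - 1*(-13)) + 3865)*(-3021 - 1124) = (780*(10 - 1*(-13)) + 3865)*(-3021 - 1124) = (780*(10 + 13) + 3865)*(-4145) = (780*23 + 3865)*(-4145) = (17940 + 3865)*(-4145) = 21805*(-4145) = -90381725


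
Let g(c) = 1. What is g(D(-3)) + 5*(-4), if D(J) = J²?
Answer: -19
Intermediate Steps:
g(D(-3)) + 5*(-4) = 1 + 5*(-4) = 1 - 20 = -19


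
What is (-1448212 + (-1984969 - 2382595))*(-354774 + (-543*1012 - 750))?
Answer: 5263509911040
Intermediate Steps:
(-1448212 + (-1984969 - 2382595))*(-354774 + (-543*1012 - 750)) = (-1448212 - 4367564)*(-354774 + (-549516 - 750)) = -5815776*(-354774 - 550266) = -5815776*(-905040) = 5263509911040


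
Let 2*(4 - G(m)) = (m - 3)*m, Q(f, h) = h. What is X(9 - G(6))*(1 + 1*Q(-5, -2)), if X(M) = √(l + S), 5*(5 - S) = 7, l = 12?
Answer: -√390/5 ≈ -3.9497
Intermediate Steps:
S = 18/5 (S = 5 - ⅕*7 = 5 - 7/5 = 18/5 ≈ 3.6000)
G(m) = 4 - m*(-3 + m)/2 (G(m) = 4 - (m - 3)*m/2 = 4 - (-3 + m)*m/2 = 4 - m*(-3 + m)/2)
X(M) = √390/5 (X(M) = √(12 + 18/5) = √(78/5) = √390/5)
X(9 - G(6))*(1 + 1*Q(-5, -2)) = (√390/5)*(1 + 1*(-2)) = (√390/5)*(1 - 2) = (√390/5)*(-1) = -√390/5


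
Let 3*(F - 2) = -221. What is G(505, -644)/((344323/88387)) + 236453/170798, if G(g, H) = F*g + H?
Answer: -1668005097913825/176429039262 ≈ -9454.3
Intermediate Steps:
F = -215/3 (F = 2 + (⅓)*(-221) = 2 - 221/3 = -215/3 ≈ -71.667)
G(g, H) = H - 215*g/3 (G(g, H) = -215*g/3 + H = H - 215*g/3)
G(505, -644)/((344323/88387)) + 236453/170798 = (-644 - 215/3*505)/((344323/88387)) + 236453/170798 = (-644 - 108575/3)/((344323*(1/88387))) + 236453*(1/170798) = -110507/(3*344323/88387) + 236453/170798 = -110507/3*88387/344323 + 236453/170798 = -9767382209/1032969 + 236453/170798 = -1668005097913825/176429039262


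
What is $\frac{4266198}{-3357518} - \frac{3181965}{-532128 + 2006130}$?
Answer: $- \frac{2828648191211}{824831374506} \approx -3.4294$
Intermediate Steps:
$\frac{4266198}{-3357518} - \frac{3181965}{-532128 + 2006130} = 4266198 \left(- \frac{1}{3357518}\right) - \frac{3181965}{1474002} = - \frac{2133099}{1678759} - \frac{1060655}{491334} = - \frac{2828648191211}{824831374506}$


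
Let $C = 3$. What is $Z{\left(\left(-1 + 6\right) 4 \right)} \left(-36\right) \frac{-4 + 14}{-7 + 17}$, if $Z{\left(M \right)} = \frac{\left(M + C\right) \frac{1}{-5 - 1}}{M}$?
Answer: $\frac{69}{10} \approx 6.9$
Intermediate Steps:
$Z{\left(M \right)} = \frac{- \frac{1}{2} - \frac{M}{6}}{M}$ ($Z{\left(M \right)} = \frac{\left(M + 3\right) \frac{1}{-5 - 1}}{M} = \frac{\left(3 + M\right) \frac{1}{-6}}{M} = \frac{\left(3 + M\right) \left(- \frac{1}{6}\right)}{M} = \frac{- \frac{1}{2} - \frac{M}{6}}{M}$)
$Z{\left(\left(-1 + 6\right) 4 \right)} \left(-36\right) \frac{-4 + 14}{-7 + 17} = \frac{-3 - \left(-1 + 6\right) 4}{6 \left(-1 + 6\right) 4} \left(-36\right) \frac{-4 + 14}{-7 + 17} = \frac{-3 - 5 \cdot 4}{6 \cdot 5 \cdot 4} \left(-36\right) \frac{10}{10} = \frac{-3 - 20}{6 \cdot 20} \left(-36\right) 10 \cdot \frac{1}{10} = \frac{1}{6} \cdot \frac{1}{20} \left(-3 - 20\right) \left(-36\right) 1 = \frac{1}{6} \cdot \frac{1}{20} \left(-23\right) \left(-36\right) 1 = \left(- \frac{23}{120}\right) \left(-36\right) 1 = \frac{69}{10} \cdot 1 = \frac{69}{10}$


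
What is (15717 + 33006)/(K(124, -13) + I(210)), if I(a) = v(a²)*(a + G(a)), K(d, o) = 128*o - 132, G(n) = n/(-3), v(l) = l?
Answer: 48723/6172204 ≈ 0.0078939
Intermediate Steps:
G(n) = -n/3 (G(n) = n*(-⅓) = -n/3)
K(d, o) = -132 + 128*o
I(a) = 2*a³/3 (I(a) = a²*(a - a/3) = a²*(2*a/3) = 2*a³/3)
(15717 + 33006)/(K(124, -13) + I(210)) = (15717 + 33006)/((-132 + 128*(-13)) + (⅔)*210³) = 48723/((-132 - 1664) + (⅔)*9261000) = 48723/(-1796 + 6174000) = 48723/6172204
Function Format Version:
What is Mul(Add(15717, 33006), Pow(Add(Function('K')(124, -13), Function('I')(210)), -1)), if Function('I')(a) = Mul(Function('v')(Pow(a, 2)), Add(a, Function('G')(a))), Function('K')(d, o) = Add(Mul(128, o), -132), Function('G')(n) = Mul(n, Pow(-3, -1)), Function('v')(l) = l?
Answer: Rational(48723, 6172204) ≈ 0.0078939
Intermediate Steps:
Function('G')(n) = Mul(Rational(-1, 3), n) (Function('G')(n) = Mul(n, Rational(-1, 3)) = Mul(Rational(-1, 3), n))
Function('K')(d, o) = Add(-132, Mul(128, o))
Function('I')(a) = Mul(Rational(2, 3), Pow(a, 3)) (Function('I')(a) = Mul(Pow(a, 2), Add(a, Mul(Rational(-1, 3), a))) = Mul(Pow(a, 2), Mul(Rational(2, 3), a)) = Mul(Rational(2, 3), Pow(a, 3)))
Mul(Add(15717, 33006), Pow(Add(Function('K')(124, -13), Function('I')(210)), -1)) = Mul(Add(15717, 33006), Pow(Add(Add(-132, Mul(128, -13)), Mul(Rational(2, 3), Pow(210, 3))), -1)) = Mul(48723, Pow(Add(Add(-132, -1664), Mul(Rational(2, 3), 9261000)), -1)) = Mul(48723, Pow(Add(-1796, 6174000), -1)) = Mul(48723, Pow(6172204, -1)) = Mul(48723, Rational(1, 6172204)) = Rational(48723, 6172204)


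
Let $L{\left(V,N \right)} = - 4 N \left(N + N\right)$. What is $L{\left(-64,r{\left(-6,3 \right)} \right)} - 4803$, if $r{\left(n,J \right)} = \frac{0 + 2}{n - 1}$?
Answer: $- \frac{235379}{49} \approx -4803.7$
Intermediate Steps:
$r{\left(n,J \right)} = \frac{2}{-1 + n}$
$L{\left(V,N \right)} = - 8 N^{2}$ ($L{\left(V,N \right)} = - 4 N 2 N = - 8 N^{2}$)
$L{\left(-64,r{\left(-6,3 \right)} \right)} - 4803 = - 8 \left(\frac{2}{-1 - 6}\right)^{2} - 4803 = - 8 \left(\frac{2}{-7}\right)^{2} - 4803 = - 8 \left(2 \left(- \frac{1}{7}\right)\right)^{2} - 4803 = - 8 \left(- \frac{2}{7}\right)^{2} - 4803 = \left(-8\right) \frac{4}{49} - 4803 = - \frac{32}{49} - 4803 = - \frac{235379}{49}$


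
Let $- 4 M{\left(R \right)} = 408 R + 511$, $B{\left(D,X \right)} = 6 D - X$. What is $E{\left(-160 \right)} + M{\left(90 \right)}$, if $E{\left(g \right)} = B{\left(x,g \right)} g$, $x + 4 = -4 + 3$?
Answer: $- \frac{120431}{4} \approx -30108.0$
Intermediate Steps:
$x = -5$ ($x = -4 + \left(-4 + 3\right) = -4 - 1 = -5$)
$B{\left(D,X \right)} = - X + 6 D$
$E{\left(g \right)} = g \left(-30 - g\right)$ ($E{\left(g \right)} = \left(- g + 6 \left(-5\right)\right) g = \left(- g - 30\right) g = \left(-30 - g\right) g = g \left(-30 - g\right)$)
$M{\left(R \right)} = - \frac{511}{4} - 102 R$ ($M{\left(R \right)} = - \frac{408 R + 511}{4} = - \frac{511 + 408 R}{4} = - \frac{511}{4} - 102 R$)
$E{\left(-160 \right)} + M{\left(90 \right)} = \left(-1\right) \left(-160\right) \left(30 - 160\right) - \frac{37231}{4} = \left(-1\right) \left(-160\right) \left(-130\right) - \frac{37231}{4} = -20800 - \frac{37231}{4} = - \frac{120431}{4}$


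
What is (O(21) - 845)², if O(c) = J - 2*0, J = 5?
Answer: 705600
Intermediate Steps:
O(c) = 5 (O(c) = 5 - 2*0 = 5 + 0 = 5)
(O(21) - 845)² = (5 - 845)² = (-840)² = 705600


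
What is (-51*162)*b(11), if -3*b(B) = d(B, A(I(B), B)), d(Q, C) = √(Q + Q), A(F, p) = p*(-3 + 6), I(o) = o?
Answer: 2754*√22 ≈ 12917.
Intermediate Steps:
A(F, p) = 3*p (A(F, p) = p*3 = 3*p)
d(Q, C) = √2*√Q (d(Q, C) = √(2*Q) = √2*√Q)
b(B) = -√2*√B/3
(-51*162)*b(11) = (-51*162)*(-√2*√11/3) = -(-2754)*√22 = 2754*√22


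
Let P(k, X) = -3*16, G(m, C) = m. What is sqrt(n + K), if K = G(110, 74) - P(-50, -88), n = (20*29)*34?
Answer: sqrt(19878) ≈ 140.99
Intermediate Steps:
P(k, X) = -48
n = 19720 (n = 580*34 = 19720)
K = 158 (K = 110 - 1*(-48) = 110 + 48 = 158)
sqrt(n + K) = sqrt(19720 + 158) = sqrt(19878)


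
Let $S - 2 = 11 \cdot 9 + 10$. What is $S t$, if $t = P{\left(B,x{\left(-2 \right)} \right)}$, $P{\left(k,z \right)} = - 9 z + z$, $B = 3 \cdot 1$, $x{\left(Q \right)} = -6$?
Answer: $5328$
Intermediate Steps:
$B = 3$
$P{\left(k,z \right)} = - 8 z$
$t = 48$ ($t = \left(-8\right) \left(-6\right) = 48$)
$S = 111$ ($S = 2 + \left(11 \cdot 9 + 10\right) = 2 + \left(99 + 10\right) = 2 + 109 = 111$)
$S t = 111 \cdot 48 = 5328$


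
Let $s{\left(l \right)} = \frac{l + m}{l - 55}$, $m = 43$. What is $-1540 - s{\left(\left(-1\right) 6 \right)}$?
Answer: $- \frac{93903}{61} \approx -1539.4$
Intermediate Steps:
$s{\left(l \right)} = \frac{43 + l}{-55 + l}$ ($s{\left(l \right)} = \frac{l + 43}{l - 55} = \frac{43 + l}{-55 + l}$)
$-1540 - s{\left(\left(-1\right) 6 \right)} = -1540 - \frac{43 - 6}{-55 - 6} = -1540 - \frac{1}{-61} \cdot 37 = -1540 - \left(- \frac{1}{61}\right) 37 = -1540 - - \frac{37}{61} = -1540 + \frac{37}{61} = - \frac{93903}{61}$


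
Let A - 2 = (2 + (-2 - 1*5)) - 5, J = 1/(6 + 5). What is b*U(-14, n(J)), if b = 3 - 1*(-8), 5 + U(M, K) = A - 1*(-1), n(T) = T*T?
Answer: -132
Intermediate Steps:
J = 1/11 ≈ 0.090909
n(T) = T**2
A = -8 (A = 2 + ((2 + (-2 - 1*5)) - 5) = 2 + ((2 + (-2 - 5)) - 5) = 2 + ((2 - 7) - 5) = 2 + (-5 - 5) = 2 - 10 = -8)
U(M, K) = -12 (U(M, K) = -5 + (-8 - 1*(-1)) = -5 + (-8 + 1) = -5 - 7 = -12)
b = 11 (b = 3 + 8 = 11)
b*U(-14, n(J)) = 11*(-12) = -132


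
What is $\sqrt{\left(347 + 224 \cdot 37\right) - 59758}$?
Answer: $i \sqrt{51123} \approx 226.1 i$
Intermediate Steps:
$\sqrt{\left(347 + 224 \cdot 37\right) - 59758} = \sqrt{\left(347 + 8288\right) - 59758} = \sqrt{8635 - 59758} = \sqrt{-51123} = i \sqrt{51123}$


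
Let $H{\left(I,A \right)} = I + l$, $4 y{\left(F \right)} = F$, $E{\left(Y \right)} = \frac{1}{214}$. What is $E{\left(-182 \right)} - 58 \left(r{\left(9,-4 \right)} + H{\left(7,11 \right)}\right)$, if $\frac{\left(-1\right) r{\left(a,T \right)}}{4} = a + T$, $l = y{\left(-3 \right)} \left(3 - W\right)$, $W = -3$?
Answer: $\frac{217211}{214} \approx 1015.0$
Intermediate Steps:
$E{\left(Y \right)} = \frac{1}{214}$
$y{\left(F \right)} = \frac{F}{4}$
$l = - \frac{9}{2}$ ($l = \frac{1}{4} \left(-3\right) \left(3 - -3\right) = - \frac{3 \left(3 + 3\right)}{4} = \left(- \frac{3}{4}\right) 6 = - \frac{9}{2} \approx -4.5$)
$H{\left(I,A \right)} = - \frac{9}{2} + I$ ($H{\left(I,A \right)} = I - \frac{9}{2} = - \frac{9}{2} + I$)
$r{\left(a,T \right)} = - 4 T - 4 a$ ($r{\left(a,T \right)} = - 4 \left(a + T\right) = - 4 \left(T + a\right) = - 4 T - 4 a$)
$E{\left(-182 \right)} - 58 \left(r{\left(9,-4 \right)} + H{\left(7,11 \right)}\right) = \frac{1}{214} - 58 \left(\left(\left(-4\right) \left(-4\right) - 36\right) + \left(- \frac{9}{2} + 7\right)\right) = \frac{1}{214} - 58 \left(\left(16 - 36\right) + \frac{5}{2}\right) = \frac{1}{214} - 58 \left(-20 + \frac{5}{2}\right) = \frac{1}{214} - 58 \left(- \frac{35}{2}\right) = \frac{1}{214} - -1015 = \frac{1}{214} + 1015 = \frac{217211}{214}$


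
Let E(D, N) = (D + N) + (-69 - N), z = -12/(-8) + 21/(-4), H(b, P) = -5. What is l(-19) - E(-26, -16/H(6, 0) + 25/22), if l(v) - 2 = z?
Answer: 373/4 ≈ 93.250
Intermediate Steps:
z = -15/4 (z = -12*(-⅛) + 21*(-¼) = 3/2 - 21/4 = -15/4 ≈ -3.7500)
E(D, N) = -69 + D
l(v) = -7/4 (l(v) = 2 - 15/4 = -7/4)
l(-19) - E(-26, -16/H(6, 0) + 25/22) = -7/4 - (-69 - 26) = -7/4 - 1*(-95) = -7/4 + 95 = 373/4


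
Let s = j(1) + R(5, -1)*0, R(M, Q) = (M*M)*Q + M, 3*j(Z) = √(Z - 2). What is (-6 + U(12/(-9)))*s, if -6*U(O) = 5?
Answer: -41*I/18 ≈ -2.2778*I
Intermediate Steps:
U(O) = -⅚ (U(O) = -⅙*5 = -⅚)
j(Z) = √(-2 + Z)/3 (j(Z) = √(Z - 2)/3 = √(-2 + Z)/3)
R(M, Q) = M + Q*M² (R(M, Q) = M²*Q + M = Q*M² + M = M + Q*M²)
s = I/3 (s = √(-2 + 1)/3 + (5*(1 + 5*(-1)))*0 = √(-1)/3 + (5*(1 - 5))*0 = I/3 + (5*(-4))*0 = I/3 - 20*0 = I/3 + 0 = I/3 ≈ 0.33333*I)
(-6 + U(12/(-9)))*s = (-6 - ⅚)*(I/3) = -41*I/18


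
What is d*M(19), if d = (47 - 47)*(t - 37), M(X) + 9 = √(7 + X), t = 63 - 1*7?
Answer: 0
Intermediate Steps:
t = 56 (t = 63 - 7 = 56)
M(X) = -9 + √(7 + X)
d = 0 (d = (47 - 47)*(56 - 37) = 0*19 = 0)
d*M(19) = 0*(-9 + √(7 + 19)) = 0*(-9 + √26) = 0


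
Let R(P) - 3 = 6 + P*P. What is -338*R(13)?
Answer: -60164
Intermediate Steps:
R(P) = 9 + P² (R(P) = 3 + (6 + P*P) = 3 + (6 + P²) = 9 + P²)
-338*R(13) = -338*(9 + 13²) = -338*(9 + 169) = -338*178 = -60164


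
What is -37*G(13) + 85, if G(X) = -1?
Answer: 122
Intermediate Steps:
-37*G(13) + 85 = -37*(-1) + 85 = 37 + 85 = 122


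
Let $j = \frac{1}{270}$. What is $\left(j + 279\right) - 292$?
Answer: $- \frac{3509}{270} \approx -12.996$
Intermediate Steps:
$j = \frac{1}{270} \approx 0.0037037$
$\left(j + 279\right) - 292 = \left(\frac{1}{270} + 279\right) - 292 = \frac{75331}{270} - 292 = - \frac{3509}{270}$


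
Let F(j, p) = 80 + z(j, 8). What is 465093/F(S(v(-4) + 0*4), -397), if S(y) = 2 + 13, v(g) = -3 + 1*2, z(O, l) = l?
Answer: 465093/88 ≈ 5285.1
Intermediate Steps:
v(g) = -1 (v(g) = -3 + 2 = -1)
S(y) = 15
F(j, p) = 88 (F(j, p) = 80 + 8 = 88)
465093/F(S(v(-4) + 0*4), -397) = 465093/88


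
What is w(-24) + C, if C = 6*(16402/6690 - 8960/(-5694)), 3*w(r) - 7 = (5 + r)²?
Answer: 466061374/3174405 ≈ 146.82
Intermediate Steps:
w(r) = 7/3 + (5 + r)²/3
C = 25555898/1058135 (C = 6*(16402*(1/6690) - 8960*(-1/5694)) = 6*(8201/3345 + 4480/2847) = 6*(12777949/3174405) = 25555898/1058135 ≈ 24.152)
w(-24) + C = (7/3 + (5 - 24)²/3) + 25555898/1058135 = (7/3 + (⅓)*(-19)²) + 25555898/1058135 = (7/3 + (⅓)*361) + 25555898/1058135 = (7/3 + 361/3) + 25555898/1058135 = 368/3 + 25555898/1058135 = 466061374/3174405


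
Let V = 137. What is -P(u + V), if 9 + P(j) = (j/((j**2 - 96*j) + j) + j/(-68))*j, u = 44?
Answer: 1428885/2924 ≈ 488.67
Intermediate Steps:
P(j) = -9 + j*(-j/68 + j/(j**2 - 95*j)) (P(j) = -9 + (j/((j**2 - 96*j) + j) + j/(-68))*j = -9 + (j/(j**2 - 95*j) + j*(-1/68))*j = -9 + (j/(j**2 - 95*j) - j/68)*j = -9 + (-j/68 + j/(j**2 - 95*j))*j = -9 + j*(-j/68 + j/(j**2 - 95*j)))
-P(u + V) = -(58140 - (44 + 137)**3 - 544*(44 + 137) + 95*(44 + 137)**2)/(68*(-95 + (44 + 137))) = -(58140 - 1*181**3 - 544*181 + 95*181**2)/(68*(-95 + 181)) = -(58140 - 1*5929741 - 98464 + 95*32761)/(68*86) = -(58140 - 5929741 - 98464 + 3112295)/(68*86) = -(-2857770)/(68*86) = -1*(-1428885/2924) = 1428885/2924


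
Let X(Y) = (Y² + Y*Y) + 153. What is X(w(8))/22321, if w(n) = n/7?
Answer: 7625/1093729 ≈ 0.0069716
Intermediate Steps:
w(n) = n/7 (w(n) = n*(⅐) = n/7)
X(Y) = 153 + 2*Y² (X(Y) = (Y² + Y²) + 153 = 2*Y² + 153 = 153 + 2*Y²)
X(w(8))/22321 = (153 + 2*((⅐)*8)²)/22321 = (153 + 2*(8/7)²)*(1/22321) = (153 + 2*(64/49))*(1/22321) = (153 + 128/49)*(1/22321) = (7625/49)*(1/22321) = 7625/1093729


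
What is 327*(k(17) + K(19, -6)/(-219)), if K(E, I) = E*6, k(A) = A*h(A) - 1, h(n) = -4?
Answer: -1659525/73 ≈ -22733.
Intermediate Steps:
k(A) = -1 - 4*A (k(A) = A*(-4) - 1 = -4*A - 1 = -1 - 4*A)
K(E, I) = 6*E
327*(k(17) + K(19, -6)/(-219)) = 327*((-1 - 4*17) + (6*19)/(-219)) = 327*((-1 - 68) + 114*(-1/219)) = 327*(-69 - 38/73) = 327*(-5075/73) = -1659525/73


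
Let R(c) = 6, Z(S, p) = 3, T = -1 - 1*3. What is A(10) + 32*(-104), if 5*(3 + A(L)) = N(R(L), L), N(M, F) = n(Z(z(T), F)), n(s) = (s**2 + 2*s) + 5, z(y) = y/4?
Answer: -3327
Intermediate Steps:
T = -4 (T = -1 - 3 = -4)
z(y) = y/4 (z(y) = y*(1/4) = y/4)
n(s) = 5 + s**2 + 2*s
N(M, F) = 20 (N(M, F) = 5 + 3**2 + 2*3 = 5 + 9 + 6 = 20)
A(L) = 1 (A(L) = -3 + (1/5)*20 = -3 + 4 = 1)
A(10) + 32*(-104) = 1 + 32*(-104) = 1 - 3328 = -3327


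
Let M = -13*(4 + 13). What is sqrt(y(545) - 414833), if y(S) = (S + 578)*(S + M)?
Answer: I*sqrt(50981) ≈ 225.79*I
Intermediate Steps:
M = -221 (M = -13*17 = -221)
y(S) = (-221 + S)*(578 + S) (y(S) = (S + 578)*(S - 221) = (578 + S)*(-221 + S) = (-221 + S)*(578 + S))
sqrt(y(545) - 414833) = sqrt((-127738 + 545**2 + 357*545) - 414833) = sqrt((-127738 + 297025 + 194565) - 414833) = sqrt(363852 - 414833) = sqrt(-50981) = I*sqrt(50981)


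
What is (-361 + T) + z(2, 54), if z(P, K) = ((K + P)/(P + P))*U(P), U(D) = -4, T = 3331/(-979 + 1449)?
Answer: -192659/470 ≈ -409.91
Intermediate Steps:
T = 3331/470 ≈ 7.0872
z(P, K) = -2*(K + P)/P (z(P, K) = ((K + P)/(P + P))*(-4) = ((K + P)/((2*P)))*(-4) = ((K + P)*(1/(2*P)))*(-4) = ((K + P)/(2*P))*(-4) = -2*(K + P)/P)
(-361 + T) + z(2, 54) = (-361 + 3331/470) + (-2 - 2*54/2) = -166339/470 + (-2 - 2*54*1/2) = -166339/470 + (-2 - 54) = -166339/470 - 56 = -192659/470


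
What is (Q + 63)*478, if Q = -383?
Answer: -152960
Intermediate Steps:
(Q + 63)*478 = (-383 + 63)*478 = -320*478 = -152960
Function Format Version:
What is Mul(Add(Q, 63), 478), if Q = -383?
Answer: -152960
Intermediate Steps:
Mul(Add(Q, 63), 478) = Mul(Add(-383, 63), 478) = Mul(-320, 478) = -152960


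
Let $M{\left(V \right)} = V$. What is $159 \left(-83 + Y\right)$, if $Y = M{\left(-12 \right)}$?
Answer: $-15105$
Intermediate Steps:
$Y = -12$
$159 \left(-83 + Y\right) = 159 \left(-83 - 12\right) = 159 \left(-95\right) = -15105$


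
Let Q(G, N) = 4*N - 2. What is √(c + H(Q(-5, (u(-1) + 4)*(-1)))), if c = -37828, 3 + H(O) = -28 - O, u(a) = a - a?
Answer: I*√37841 ≈ 194.53*I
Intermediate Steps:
u(a) = 0
Q(G, N) = -2 + 4*N
H(O) = -31 - O (H(O) = -3 + (-28 - O) = -31 - O)
√(c + H(Q(-5, (u(-1) + 4)*(-1)))) = √(-37828 + (-31 - (-2 + 4*((0 + 4)*(-1))))) = √(-37828 + (-31 - (-2 + 4*(4*(-1))))) = √(-37828 + (-31 - (-2 + 4*(-4)))) = √(-37828 + (-31 - (-2 - 16))) = √(-37828 + (-31 - 1*(-18))) = √(-37828 + (-31 + 18)) = √(-37828 - 13) = √(-37841) = I*√37841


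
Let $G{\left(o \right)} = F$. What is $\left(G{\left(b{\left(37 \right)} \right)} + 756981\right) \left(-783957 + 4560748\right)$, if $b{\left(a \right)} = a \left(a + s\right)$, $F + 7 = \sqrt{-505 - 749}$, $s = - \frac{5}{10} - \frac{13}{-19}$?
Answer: $2858932590434 + 3776791 i \sqrt{1254} \approx 2.8589 \cdot 10^{12} + 1.3374 \cdot 10^{8} i$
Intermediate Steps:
$s = \frac{7}{38}$ ($s = \left(-5\right) \frac{1}{10} - - \frac{13}{19} = - \frac{1}{2} + \frac{13}{19} = \frac{7}{38} \approx 0.18421$)
$F = -7 + i \sqrt{1254}$ ($F = -7 + \sqrt{-505 - 749} = -7 + \sqrt{-1254} = -7 + i \sqrt{1254} \approx -7.0 + 35.412 i$)
$b{\left(a \right)} = a \left(\frac{7}{38} + a\right)$ ($b{\left(a \right)} = a \left(a + \frac{7}{38}\right) = a \left(\frac{7}{38} + a\right)$)
$G{\left(o \right)} = -7 + i \sqrt{1254}$
$\left(G{\left(b{\left(37 \right)} \right)} + 756981\right) \left(-783957 + 4560748\right) = \left(\left(-7 + i \sqrt{1254}\right) + 756981\right) \left(-783957 + 4560748\right) = \left(756974 + i \sqrt{1254}\right) 3776791 = 2858932590434 + 3776791 i \sqrt{1254}$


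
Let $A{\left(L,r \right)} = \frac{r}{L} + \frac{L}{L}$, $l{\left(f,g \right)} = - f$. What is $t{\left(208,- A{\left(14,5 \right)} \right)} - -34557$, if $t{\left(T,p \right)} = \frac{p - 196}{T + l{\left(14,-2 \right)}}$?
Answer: $\frac{93854049}{2716} \approx 34556.0$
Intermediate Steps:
$A{\left(L,r \right)} = 1 + \frac{r}{L}$ ($A{\left(L,r \right)} = \frac{r}{L} + 1 = 1 + \frac{r}{L}$)
$t{\left(T,p \right)} = \frac{-196 + p}{-14 + T}$ ($t{\left(T,p \right)} = \frac{p - 196}{T - 14} = \frac{-196 + p}{T - 14} = \frac{-196 + p}{-14 + T}$)
$t{\left(208,- A{\left(14,5 \right)} \right)} - -34557 = \frac{-196 - \frac{14 + 5}{14}}{-14 + 208} - -34557 = \frac{-196 - \frac{1}{14} \cdot 19}{194} + 34557 = \frac{-196 - \frac{19}{14}}{194} + 34557 = \frac{1}{194} \left(- \frac{2763}{14}\right) + 34557 = - \frac{2763}{2716} + 34557 = \frac{93854049}{2716}$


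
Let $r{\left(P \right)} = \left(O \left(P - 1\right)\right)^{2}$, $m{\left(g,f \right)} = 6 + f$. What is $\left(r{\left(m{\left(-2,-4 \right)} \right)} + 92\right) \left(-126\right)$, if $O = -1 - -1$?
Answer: $-11592$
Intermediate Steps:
$O = 0$ ($O = -1 + 1 = 0$)
$r{\left(P \right)} = 0$ ($r{\left(P \right)} = \left(0 \left(P - 1\right)\right)^{2} = \left(0 \left(-1 + P\right)\right)^{2} = 0^{2} = 0$)
$\left(r{\left(m{\left(-2,-4 \right)} \right)} + 92\right) \left(-126\right) = \left(0 + 92\right) \left(-126\right) = 92 \left(-126\right) = -11592$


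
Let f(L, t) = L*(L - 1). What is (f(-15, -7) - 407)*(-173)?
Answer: 28891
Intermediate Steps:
f(L, t) = L*(-1 + L)
(f(-15, -7) - 407)*(-173) = (-15*(-1 - 15) - 407)*(-173) = (-15*(-16) - 407)*(-173) = (240 - 407)*(-173) = -167*(-173) = 28891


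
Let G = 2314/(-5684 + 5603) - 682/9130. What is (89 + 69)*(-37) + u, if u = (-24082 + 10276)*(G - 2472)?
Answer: 128924826124/3735 ≈ 3.4518e+7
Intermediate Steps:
G = -962821/33615 (G = 2314/(-81) - 682*1/9130 = 2314*(-1/81) - 31/415 = -2314/81 - 31/415 = -962821/33615 ≈ -28.643)
u = 128946660934/3735 (u = (-24082 + 10276)*(-962821/33615 - 2472) = -13806*(-84059101/33615) = 128946660934/3735 ≈ 3.4524e+7)
(89 + 69)*(-37) + u = (89 + 69)*(-37) + 128946660934/3735 = 158*(-37) + 128946660934/3735 = -5846 + 128946660934/3735 = 128924826124/3735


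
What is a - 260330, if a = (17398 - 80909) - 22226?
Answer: -346067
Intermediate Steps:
a = -85737 (a = -63511 - 22226 = -85737)
a - 260330 = -85737 - 260330 = -346067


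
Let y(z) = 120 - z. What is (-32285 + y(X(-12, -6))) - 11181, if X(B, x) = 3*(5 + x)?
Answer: -43343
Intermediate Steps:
X(B, x) = 15 + 3*x
(-32285 + y(X(-12, -6))) - 11181 = (-32285 + (120 - (15 + 3*(-6)))) - 11181 = (-32285 + (120 - (15 - 18))) - 11181 = (-32285 + (120 - 1*(-3))) - 11181 = (-32285 + (120 + 3)) - 11181 = (-32285 + 123) - 11181 = -32162 - 11181 = -43343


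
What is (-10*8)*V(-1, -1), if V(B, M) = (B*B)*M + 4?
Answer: -240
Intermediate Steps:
V(B, M) = 4 + M*B² (V(B, M) = B²*M + 4 = M*B² + 4 = 4 + M*B²)
(-10*8)*V(-1, -1) = (-10*8)*(4 - 1*(-1)²) = -80*(4 - 1*1) = -80*(4 - 1) = -80*3 = -240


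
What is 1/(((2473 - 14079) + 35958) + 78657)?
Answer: 1/103009 ≈ 9.7079e-6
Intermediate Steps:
1/(((2473 - 14079) + 35958) + 78657) = 1/((-11606 + 35958) + 78657) = 1/(24352 + 78657) = 1/103009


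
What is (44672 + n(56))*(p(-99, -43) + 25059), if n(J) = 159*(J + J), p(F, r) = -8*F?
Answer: 1615170480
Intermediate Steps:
n(J) = 318*J (n(J) = 159*(2*J) = 318*J)
(44672 + n(56))*(p(-99, -43) + 25059) = (44672 + 318*56)*(-8*(-99) + 25059) = (44672 + 17808)*(792 + 25059) = 62480*25851 = 1615170480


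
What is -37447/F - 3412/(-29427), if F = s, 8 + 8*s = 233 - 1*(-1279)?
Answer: -1101311413/5532276 ≈ -199.07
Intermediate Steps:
s = 188 (s = -1 + (233 - 1*(-1279))/8 = -1 + (233 + 1279)/8 = -1 + (1/8)*1512 = -1 + 189 = 188)
F = 188
-37447/F - 3412/(-29427) = -37447/188 - 3412/(-29427) = -37447*1/188 - 3412*(-1/29427) = -37447/188 + 3412/29427 = -1101311413/5532276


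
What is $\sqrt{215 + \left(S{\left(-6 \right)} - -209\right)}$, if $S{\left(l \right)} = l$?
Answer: $\sqrt{418} \approx 20.445$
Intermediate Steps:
$\sqrt{215 + \left(S{\left(-6 \right)} - -209\right)} = \sqrt{215 - -203} = \sqrt{215 + \left(-6 + 209\right)} = \sqrt{215 + 203} = \sqrt{418}$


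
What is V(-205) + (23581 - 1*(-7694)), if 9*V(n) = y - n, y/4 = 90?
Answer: 282040/9 ≈ 31338.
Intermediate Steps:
y = 360 (y = 4*90 = 360)
V(n) = 40 - n/9 (V(n) = (360 - n)/9 = 40 - n/9)
V(-205) + (23581 - 1*(-7694)) = (40 - ⅑*(-205)) + (23581 - 1*(-7694)) = (40 + 205/9) + (23581 + 7694) = 565/9 + 31275 = 282040/9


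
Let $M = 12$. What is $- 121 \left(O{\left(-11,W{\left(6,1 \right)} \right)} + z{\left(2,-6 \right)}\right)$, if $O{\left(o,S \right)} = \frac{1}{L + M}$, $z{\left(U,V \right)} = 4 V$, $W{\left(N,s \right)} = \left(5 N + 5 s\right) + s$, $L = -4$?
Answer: $\frac{23111}{8} \approx 2888.9$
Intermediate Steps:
$W{\left(N,s \right)} = 5 N + 6 s$
$O{\left(o,S \right)} = \frac{1}{8}$ ($O{\left(o,S \right)} = \frac{1}{-4 + 12} = \frac{1}{8}$)
$- 121 \left(O{\left(-11,W{\left(6,1 \right)} \right)} + z{\left(2,-6 \right)}\right) = - 121 \left(\frac{1}{8} + 4 \left(-6\right)\right) = - 121 \left(\frac{1}{8} - 24\right) = \left(-121\right) \left(- \frac{191}{8}\right) = \frac{23111}{8}$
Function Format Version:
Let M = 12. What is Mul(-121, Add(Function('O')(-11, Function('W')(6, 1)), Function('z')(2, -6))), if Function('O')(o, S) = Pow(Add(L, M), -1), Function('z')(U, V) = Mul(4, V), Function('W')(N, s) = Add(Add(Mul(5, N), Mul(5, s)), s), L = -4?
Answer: Rational(23111, 8) ≈ 2888.9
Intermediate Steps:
Function('W')(N, s) = Add(Mul(5, N), Mul(6, s))
Function('O')(o, S) = Rational(1, 8) (Function('O')(o, S) = Pow(Add(-4, 12), -1) = Pow(8, -1) = Rational(1, 8))
Mul(-121, Add(Function('O')(-11, Function('W')(6, 1)), Function('z')(2, -6))) = Mul(-121, Add(Rational(1, 8), Mul(4, -6))) = Mul(-121, Add(Rational(1, 8), -24)) = Mul(-121, Rational(-191, 8)) = Rational(23111, 8)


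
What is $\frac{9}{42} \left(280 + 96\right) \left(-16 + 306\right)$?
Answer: $\frac{163560}{7} \approx 23366.0$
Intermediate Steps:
$\frac{9}{42} \left(280 + 96\right) \left(-16 + 306\right) = 9 \cdot \frac{1}{42} \cdot 376 \cdot 290 = \frac{3}{14} \cdot 109040 = \frac{163560}{7}$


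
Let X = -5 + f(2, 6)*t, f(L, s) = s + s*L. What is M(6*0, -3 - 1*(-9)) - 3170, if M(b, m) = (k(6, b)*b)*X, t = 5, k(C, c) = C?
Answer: -3170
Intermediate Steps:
f(L, s) = s + L*s
X = 85 (X = -5 + (6*(1 + 2))*5 = -5 + (6*3)*5 = -5 + 18*5 = -5 + 90 = 85)
M(b, m) = 510*b (M(b, m) = (6*b)*85 = 510*b)
M(6*0, -3 - 1*(-9)) - 3170 = 510*(6*0) - 3170 = 510*0 - 3170 = 0 - 3170 = -3170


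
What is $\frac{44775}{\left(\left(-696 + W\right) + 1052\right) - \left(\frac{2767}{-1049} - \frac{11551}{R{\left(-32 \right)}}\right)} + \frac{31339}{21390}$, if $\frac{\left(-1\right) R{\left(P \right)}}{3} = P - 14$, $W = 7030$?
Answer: $\frac{172543700092703}{23137797798030} \approx 7.4572$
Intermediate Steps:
$R{\left(P \right)} = 42 - 3 P$ ($R{\left(P \right)} = - 3 \left(P - 14\right) = - 3 \left(-14 + P\right) = 42 - 3 P$)
$\frac{44775}{\left(\left(-696 + W\right) + 1052\right) - \left(\frac{2767}{-1049} - \frac{11551}{R{\left(-32 \right)}}\right)} + \frac{31339}{21390} = \frac{44775}{\left(\left(-696 + 7030\right) + 1052\right) - \left(\frac{2767}{-1049} - \frac{11551}{42 - -96}\right)} + \frac{31339}{21390} = \frac{44775}{\left(6334 + 1052\right) - \left(2767 \left(- \frac{1}{1049}\right) - \frac{11551}{42 + 96}\right)} + 31339 \cdot \frac{1}{21390} = \frac{44775}{7386 - \left(- \frac{2767}{1049} - \frac{11551}{138}\right)} + \frac{31339}{21390} = \frac{44775}{7386 - - \frac{12498845}{144762}} + \frac{31339}{21390} = \frac{44775}{7386 + \frac{12498845}{144762}} + \frac{31339}{21390} = \frac{44775}{\frac{1081710977}{144762}} + \frac{31339}{21390} = 44775 \cdot \frac{144762}{1081710977} + \frac{31339}{21390} = \frac{6481718550}{1081710977} + \frac{31339}{21390} = \frac{172543700092703}{23137797798030}$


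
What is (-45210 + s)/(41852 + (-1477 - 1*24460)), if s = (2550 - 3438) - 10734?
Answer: -18944/5305 ≈ -3.5710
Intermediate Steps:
s = -11622 (s = -888 - 10734 = -11622)
(-45210 + s)/(41852 + (-1477 - 1*24460)) = (-45210 - 11622)/(41852 + (-1477 - 1*24460)) = -56832/(41852 + (-1477 - 24460)) = -56832/(41852 - 25937) = -56832/15915 = -56832*1/15915 = -18944/5305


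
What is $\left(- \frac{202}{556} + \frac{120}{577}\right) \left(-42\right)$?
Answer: $\frac{523257}{80203} \approx 6.5242$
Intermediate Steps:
$\left(- \frac{202}{556} + \frac{120}{577}\right) \left(-42\right) = \left(\left(-202\right) \frac{1}{556} + 120 \cdot \frac{1}{577}\right) \left(-42\right) = \left(- \frac{101}{278} + \frac{120}{577}\right) \left(-42\right) = \left(- \frac{24917}{160406}\right) \left(-42\right) = \frac{523257}{80203}$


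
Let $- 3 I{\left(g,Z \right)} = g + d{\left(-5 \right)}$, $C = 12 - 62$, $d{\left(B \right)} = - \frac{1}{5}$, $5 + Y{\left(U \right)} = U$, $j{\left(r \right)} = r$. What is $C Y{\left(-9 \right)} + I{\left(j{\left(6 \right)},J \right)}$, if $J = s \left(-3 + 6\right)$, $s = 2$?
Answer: $\frac{10471}{15} \approx 698.07$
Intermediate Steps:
$Y{\left(U \right)} = -5 + U$
$d{\left(B \right)} = - \frac{1}{5}$ ($d{\left(B \right)} = \left(-1\right) \frac{1}{5} = - \frac{1}{5}$)
$C = -50$ ($C = 12 - 62 = -50$)
$J = 6$ ($J = 2 \left(-3 + 6\right) = 2 \cdot 3 = 6$)
$I{\left(g,Z \right)} = \frac{1}{15} - \frac{g}{3}$ ($I{\left(g,Z \right)} = - \frac{g - \frac{1}{5}}{3} = - \frac{- \frac{1}{5} + g}{3} = \frac{1}{15} - \frac{g}{3}$)
$C Y{\left(-9 \right)} + I{\left(j{\left(6 \right)},J \right)} = - 50 \left(-5 - 9\right) + \left(\frac{1}{15} - 2\right) = \left(-50\right) \left(-14\right) + \left(\frac{1}{15} - 2\right) = 700 - \frac{29}{15} = \frac{10471}{15}$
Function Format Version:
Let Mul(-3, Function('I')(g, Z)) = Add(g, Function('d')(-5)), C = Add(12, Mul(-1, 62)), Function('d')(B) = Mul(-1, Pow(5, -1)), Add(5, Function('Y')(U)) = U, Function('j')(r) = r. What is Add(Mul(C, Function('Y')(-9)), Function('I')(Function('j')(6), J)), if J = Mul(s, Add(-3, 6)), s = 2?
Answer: Rational(10471, 15) ≈ 698.07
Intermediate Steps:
Function('Y')(U) = Add(-5, U)
Function('d')(B) = Rational(-1, 5) (Function('d')(B) = Mul(-1, Rational(1, 5)) = Rational(-1, 5))
C = -50 (C = Add(12, -62) = -50)
J = 6 (J = Mul(2, Add(-3, 6)) = Mul(2, 3) = 6)
Function('I')(g, Z) = Add(Rational(1, 15), Mul(Rational(-1, 3), g)) (Function('I')(g, Z) = Mul(Rational(-1, 3), Add(g, Rational(-1, 5))) = Mul(Rational(-1, 3), Add(Rational(-1, 5), g)) = Add(Rational(1, 15), Mul(Rational(-1, 3), g)))
Add(Mul(C, Function('Y')(-9)), Function('I')(Function('j')(6), J)) = Add(Mul(-50, Add(-5, -9)), Add(Rational(1, 15), Mul(Rational(-1, 3), 6))) = Add(Mul(-50, -14), Add(Rational(1, 15), -2)) = Add(700, Rational(-29, 15)) = Rational(10471, 15)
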